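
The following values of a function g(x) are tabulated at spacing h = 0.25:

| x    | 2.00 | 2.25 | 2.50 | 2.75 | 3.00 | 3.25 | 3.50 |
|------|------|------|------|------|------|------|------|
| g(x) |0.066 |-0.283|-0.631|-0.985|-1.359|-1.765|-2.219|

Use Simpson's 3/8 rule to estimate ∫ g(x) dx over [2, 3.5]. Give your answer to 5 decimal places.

h = 0.25, n = 6.
(3h/8)·[y₀ + 3y₁ + 3y₂ + 2y₃ + 3y₄ + 3y₅ + y₆] = 0.09375·(-16.237) = -1.52222.

-1.52222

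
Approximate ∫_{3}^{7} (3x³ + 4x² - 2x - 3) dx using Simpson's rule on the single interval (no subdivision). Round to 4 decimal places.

S = (b−a)/6 · [f(3) + 4f(5) + f(7)] = 0.666667·[108 + 4·462 + 1208] = 2109.3333.

2109.3333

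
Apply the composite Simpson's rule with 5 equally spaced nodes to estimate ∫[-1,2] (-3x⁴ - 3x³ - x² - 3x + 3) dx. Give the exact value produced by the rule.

-29.9296875

h = (2 − (-1))/4 = 0.75.
Nodes x₀,…,x₄ = -1, -0.25, 0.5, 1.25, 2.
f(x) = -3x⁴ - 3x³ - x² - 3x + 3: f₀=5, f₁=3.72265625, f₂=0.6875, f₃=-15.49609375, f₄=-79.
(h/3)·[f₀ + 4f₁ + 2f₂ + 4f₃ + f₄] = 0.25·(-119.71875) = -29.9296875.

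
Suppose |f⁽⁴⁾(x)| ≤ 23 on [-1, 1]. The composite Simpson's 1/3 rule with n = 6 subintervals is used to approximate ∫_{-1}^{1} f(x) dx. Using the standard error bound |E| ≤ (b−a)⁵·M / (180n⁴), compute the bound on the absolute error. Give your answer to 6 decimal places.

0.003155

|E| ≤ (2)⁵·23 / (180·6⁴) = 736/233280 = 0.003155.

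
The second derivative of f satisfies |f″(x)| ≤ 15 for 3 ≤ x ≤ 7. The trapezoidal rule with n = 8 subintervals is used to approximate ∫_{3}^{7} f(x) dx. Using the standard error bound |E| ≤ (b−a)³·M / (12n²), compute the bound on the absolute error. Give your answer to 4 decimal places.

1.2500

|E| ≤ (4)³·15 / (12·8²) = 960/768 = 1.2500.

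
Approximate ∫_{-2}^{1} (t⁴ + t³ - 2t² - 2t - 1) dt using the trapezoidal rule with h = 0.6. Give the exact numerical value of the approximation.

h = (1 − (-2))/5 = 0.6.
Nodes t₀,…,t₅ = -2, -1.4, -0.8, -0.2, 0.4, 1.
f(t) = t⁴ + t³ - 2t² - 2t - 1: f₀=3, f₁=-1.0224, f₂=-0.7824, f₃=-0.6864, f₄=-2.0304, f₅=-3.
(h/2)·[f₀ + 2f₁ + 2f₂ + 2f₃ + 2f₄ + f₅] = 0.3·(-9.0432) = -2.71296.

-2.71296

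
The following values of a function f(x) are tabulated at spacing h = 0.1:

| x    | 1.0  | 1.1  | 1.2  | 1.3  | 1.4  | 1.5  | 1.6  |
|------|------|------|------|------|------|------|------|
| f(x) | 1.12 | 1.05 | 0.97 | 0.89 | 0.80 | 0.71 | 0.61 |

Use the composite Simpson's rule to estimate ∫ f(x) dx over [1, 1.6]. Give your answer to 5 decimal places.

h = 0.1, n = 6.
(h/3)·[y₀ + 4y₁ + 2y₂ + 4y₃ + 2y₄ + 4y₅ + y₆] = 0.033333·(15.87) = 0.52900.

0.52900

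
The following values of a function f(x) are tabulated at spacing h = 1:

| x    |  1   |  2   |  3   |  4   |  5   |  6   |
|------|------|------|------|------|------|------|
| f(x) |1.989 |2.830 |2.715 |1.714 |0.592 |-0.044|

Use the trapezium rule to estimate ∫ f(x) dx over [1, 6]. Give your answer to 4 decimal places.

8.8235

h = 1, n = 5.
(h/2)·[y₀ + 2y₁ + 2y₂ + 2y₃ + 2y₄ + y₅] = 0.5·(17.647) = 8.8235.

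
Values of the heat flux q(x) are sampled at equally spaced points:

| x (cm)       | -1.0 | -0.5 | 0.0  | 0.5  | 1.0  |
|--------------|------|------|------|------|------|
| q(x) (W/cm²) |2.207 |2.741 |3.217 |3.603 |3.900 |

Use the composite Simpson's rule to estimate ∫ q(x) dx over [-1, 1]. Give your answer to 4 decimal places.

6.3195

h = 0.5, n = 4.
(h/3)·[y₀ + 4y₁ + 2y₂ + 4y₃ + y₄] = 0.166667·(37.917) = 6.3195.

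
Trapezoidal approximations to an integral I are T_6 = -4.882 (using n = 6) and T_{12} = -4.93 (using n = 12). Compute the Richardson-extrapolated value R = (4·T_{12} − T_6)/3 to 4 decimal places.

-4.9460

R = (4·T_{12} − T_6) / 3 = (4·(-4.93) − (-4.882))/3 = (-14.838)/3 = -4.9460.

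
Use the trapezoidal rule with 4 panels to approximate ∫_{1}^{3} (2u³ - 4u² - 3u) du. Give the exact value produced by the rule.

h = (3 − 1)/4 = 0.5.
Nodes u₀,…,u₄ = 1, 1.5, 2, 2.5, 3.
f(u) = 2u³ - 4u² - 3u: f₀=-5, f₁=-6.75, f₂=-6, f₃=-1.25, f₄=9.
(h/2)·[f₀ + 2f₁ + 2f₂ + 2f₃ + f₄] = 0.25·(-24) = -6.

-6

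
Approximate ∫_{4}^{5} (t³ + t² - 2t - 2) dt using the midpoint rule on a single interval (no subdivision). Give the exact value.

100.375

M = (b−a)·f(4.5) = 1·(100.375) = 100.375.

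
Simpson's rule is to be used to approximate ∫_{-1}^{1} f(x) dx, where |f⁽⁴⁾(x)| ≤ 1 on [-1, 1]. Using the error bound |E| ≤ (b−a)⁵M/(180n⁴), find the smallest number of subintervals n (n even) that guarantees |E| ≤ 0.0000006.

24

Need 32/(180n⁴) ≤ 0.0000006.
n⁴ ≥ 32/(180·0.0000006) = 296296 ⇒ n ≥ 23.3309, so the smallest even n is 24. (n must be even for Simpson's rule.)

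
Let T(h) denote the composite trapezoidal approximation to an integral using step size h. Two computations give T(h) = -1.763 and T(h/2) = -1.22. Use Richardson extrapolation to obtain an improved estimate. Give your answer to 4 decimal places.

R = (4·T(h/2) − T(h)) / 3 = (4·(-1.22) − (-1.763))/3 = (-3.117)/3 = -1.0390.

-1.0390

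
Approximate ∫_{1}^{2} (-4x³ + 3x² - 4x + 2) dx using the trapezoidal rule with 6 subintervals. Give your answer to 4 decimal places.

h = (2 − 1)/6 = 0.166667.
Nodes x₀,…,x₆ = 1, 1.166667, 1.333333, 1.5, 1.666667, 1.833333, 2.
f(x) = -4x³ + 3x² - 4x + 2: f₀=-3, f₁=-4.935185, f₂=-7.481481, f₃=-10.75, f₄=-14.851852, f₅=-19.898148, f₆=-26.
(h/2)·[f₀ + 2f₁ + 2f₂ + 2f₃ + 2f₄ + 2f₅ + f₆] = 0.083333·(-144.833333) = -12.0694.

-12.0694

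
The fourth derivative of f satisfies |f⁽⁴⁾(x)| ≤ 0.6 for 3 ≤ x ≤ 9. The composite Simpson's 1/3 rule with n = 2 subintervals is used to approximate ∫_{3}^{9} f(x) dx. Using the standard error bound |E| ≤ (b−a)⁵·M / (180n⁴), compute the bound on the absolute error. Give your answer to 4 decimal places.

1.6200

|E| ≤ (6)⁵·0.6 / (180·2⁴) = 4665.6/2880 = 1.6200.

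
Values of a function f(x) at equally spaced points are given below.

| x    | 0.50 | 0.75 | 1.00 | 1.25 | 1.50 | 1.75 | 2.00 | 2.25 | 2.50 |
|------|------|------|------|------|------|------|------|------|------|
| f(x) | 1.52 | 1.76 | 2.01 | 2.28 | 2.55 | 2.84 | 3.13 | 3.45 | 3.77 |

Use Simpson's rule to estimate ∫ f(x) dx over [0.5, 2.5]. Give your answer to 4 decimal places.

h = 0.25, n = 8.
(h/3)·[y₀ + 4y₁ + 2y₂ + 4y₃ + 2y₄ + 4y₅ + 2y₆ + 4y₇ + y₈] = 0.083333·(61.99) = 5.1658.

5.1658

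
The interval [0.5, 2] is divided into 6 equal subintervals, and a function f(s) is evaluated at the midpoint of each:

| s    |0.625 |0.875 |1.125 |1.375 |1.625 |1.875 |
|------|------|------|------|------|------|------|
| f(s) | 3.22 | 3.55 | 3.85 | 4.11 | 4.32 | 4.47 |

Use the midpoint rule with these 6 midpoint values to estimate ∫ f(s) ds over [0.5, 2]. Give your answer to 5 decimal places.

h = 0.25, n = 6.
h·[y(m₁) + y(m₂) + y(m₃) + y(m₄) + y(m₅) + y(m₆)] = 0.25·(23.52) = 5.88000.

5.88000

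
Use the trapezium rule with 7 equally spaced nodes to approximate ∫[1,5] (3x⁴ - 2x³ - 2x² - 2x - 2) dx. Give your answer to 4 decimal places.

h = (5 − 1)/6 = 0.666667.
Nodes x₀,…,x₆ = 1, 1.666667, 2.333333, 3, 3.666667, 4.333333, 5.
f(x) = 3x⁴ - 2x³ - 2x² - 2x - 2: f₀=-5, f₁=3, f₂=45.962963, f₃=163, f₄=407.444444, f₅=846.851852, f₆=1563.
(h/2)·[f₀ + 2f₁ + 2f₂ + 2f₃ + 2f₄ + 2f₅ + f₆] = 0.333333·(4490.518519) = 1496.8395.

1496.8395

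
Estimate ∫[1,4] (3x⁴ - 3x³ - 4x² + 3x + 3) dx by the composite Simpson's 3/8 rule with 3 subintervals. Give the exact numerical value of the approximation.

h = (4 − 1)/3 = 1.
Nodes x₀,…,x₃ = 1, 2, 3, 4.
f(x) = 3x⁴ - 3x³ - 4x² + 3x + 3: f₀=2, f₁=17, f₂=138, f₃=527.
(3h/8)·[f₀ + 3f₁ + 3f₂ + f₃] = 0.375·(994) = 372.75.

372.75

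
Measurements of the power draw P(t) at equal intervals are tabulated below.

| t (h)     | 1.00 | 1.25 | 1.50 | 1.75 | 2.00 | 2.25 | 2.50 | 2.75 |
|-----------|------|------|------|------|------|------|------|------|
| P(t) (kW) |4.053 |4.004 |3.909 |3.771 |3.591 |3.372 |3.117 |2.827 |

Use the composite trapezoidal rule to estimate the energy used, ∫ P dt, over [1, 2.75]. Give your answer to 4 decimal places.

h = 0.25, n = 7.
(h/2)·[y₀ + 2y₁ + 2y₂ + 2y₃ + 2y₄ + 2y₅ + 2y₆ + y₇] = 0.125·(50.408) = 6.3010.

6.3010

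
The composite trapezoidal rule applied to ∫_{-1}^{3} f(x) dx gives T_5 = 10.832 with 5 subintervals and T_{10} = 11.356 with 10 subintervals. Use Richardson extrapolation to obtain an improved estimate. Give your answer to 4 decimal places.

11.5307

R = (4·T_{10} − T_5) / 3 = (4·11.356 − 10.832)/3 = (34.592)/3 = 11.5307.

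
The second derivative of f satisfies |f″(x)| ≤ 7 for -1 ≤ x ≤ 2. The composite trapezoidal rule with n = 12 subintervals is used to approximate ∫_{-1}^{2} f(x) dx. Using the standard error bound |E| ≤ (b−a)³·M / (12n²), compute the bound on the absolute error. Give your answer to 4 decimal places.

|E| ≤ (3)³·7 / (12·12²) = 189/1728 = 0.1094.

0.1094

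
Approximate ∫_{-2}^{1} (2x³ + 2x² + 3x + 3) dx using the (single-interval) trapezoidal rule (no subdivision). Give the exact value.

T = (b−a)/2 · [f(-2) + f(1)] = 1.5·[(-11) + 10] = -1.5.

-1.5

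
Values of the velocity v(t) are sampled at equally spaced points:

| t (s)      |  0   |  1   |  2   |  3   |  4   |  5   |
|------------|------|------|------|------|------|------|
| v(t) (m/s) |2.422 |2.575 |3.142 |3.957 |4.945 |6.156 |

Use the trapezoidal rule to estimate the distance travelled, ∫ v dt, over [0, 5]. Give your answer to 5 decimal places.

h = 1, n = 5.
(h/2)·[y₀ + 2y₁ + 2y₂ + 2y₃ + 2y₄ + y₅] = 0.5·(37.816) = 18.90800.

18.90800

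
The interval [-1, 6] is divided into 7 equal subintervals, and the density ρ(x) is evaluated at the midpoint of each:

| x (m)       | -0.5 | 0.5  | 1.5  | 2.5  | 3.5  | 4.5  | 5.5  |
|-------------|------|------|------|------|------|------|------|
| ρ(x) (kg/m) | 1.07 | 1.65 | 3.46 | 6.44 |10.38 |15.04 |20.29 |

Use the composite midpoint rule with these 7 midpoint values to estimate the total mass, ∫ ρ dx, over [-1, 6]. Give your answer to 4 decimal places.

58.3300

h = 1, n = 7.
h·[y(m₁) + y(m₂) + y(m₃) + y(m₄) + y(m₅) + y(m₆) + y(m₇)] = 1·(58.33) = 58.3300.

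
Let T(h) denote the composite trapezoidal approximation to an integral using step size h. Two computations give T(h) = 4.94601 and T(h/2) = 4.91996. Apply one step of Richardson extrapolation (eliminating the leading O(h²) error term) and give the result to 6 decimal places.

R = (4·T(h/2) − T(h)) / 3 = (4·4.91996 − 4.94601)/3 = (14.73383)/3 = 4.911277.

4.911277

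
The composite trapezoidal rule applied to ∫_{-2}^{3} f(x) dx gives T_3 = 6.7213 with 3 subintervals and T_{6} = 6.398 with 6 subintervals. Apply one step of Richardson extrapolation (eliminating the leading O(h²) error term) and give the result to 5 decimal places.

6.29023

R = (4·T_{6} − T_3) / 3 = (4·6.398 − 6.7213)/3 = (18.8707)/3 = 6.29023.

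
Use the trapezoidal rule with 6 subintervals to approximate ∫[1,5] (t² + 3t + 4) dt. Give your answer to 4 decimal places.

h = (5 − 1)/6 = 0.666667.
Nodes t₀,…,t₆ = 1, 1.666667, 2.333333, 3, 3.666667, 4.333333, 5.
f(t) = t² + 3t + 4: f₀=8, f₁=11.777778, f₂=16.444444, f₃=22, f₄=28.444444, f₅=35.777778, f₆=44.
(h/2)·[f₀ + 2f₁ + 2f₂ + 2f₃ + 2f₄ + 2f₅ + f₆] = 0.333333·(280.888889) = 93.6296.

93.6296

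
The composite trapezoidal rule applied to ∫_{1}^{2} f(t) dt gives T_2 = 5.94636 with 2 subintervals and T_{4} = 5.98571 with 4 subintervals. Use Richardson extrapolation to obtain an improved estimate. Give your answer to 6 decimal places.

5.998827

R = (4·T_{4} − T_2) / 3 = (4·5.98571 − 5.94636)/3 = (17.99648)/3 = 5.998827.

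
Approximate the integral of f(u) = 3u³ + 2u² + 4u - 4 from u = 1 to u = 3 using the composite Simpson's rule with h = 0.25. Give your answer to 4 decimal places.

85.3333

h = (3 − 1)/8 = 0.25.
Nodes u₀,…,u₈ = 1, 1.25, 1.5, 1.75, 2, 2.25, 2.5, 2.75, 3.
f(u) = 3u³ + 2u² + 4u - 4: f₀=5, f₁=9.984375, f₂=16.625, f₃=25.203125, f₄=36, f₅=49.296875, f₆=65.375, f₇=84.515625, f₈=107.
(h/3)·[f₀ + 4f₁ + 2f₂ + 4f₃ + 2f₄ + 4f₅ + 2f₆ + 4f₇ + f₈] = 0.083333·(1024) = 85.3333.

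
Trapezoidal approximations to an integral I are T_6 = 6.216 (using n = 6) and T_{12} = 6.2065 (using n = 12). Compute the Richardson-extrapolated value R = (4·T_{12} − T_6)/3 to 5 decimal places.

6.20333

R = (4·T_{12} − T_6) / 3 = (4·6.2065 − 6.216)/3 = (18.6100)/3 = 6.20333.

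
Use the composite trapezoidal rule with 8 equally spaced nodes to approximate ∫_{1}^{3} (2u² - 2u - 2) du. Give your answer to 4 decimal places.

5.3878

h = (3 − 1)/7 = 0.285714.
Nodes u₀,…,u₇ = 1, 1.285714, 1.571429, 1.857143, 2.142857, 2.428571, 2.714286, 3.
f(u) = 2u² - 2u - 2: f₀=-2, f₁=-1.265306, f₂=-0.204082, f₃=1.183673, f₄=2.897959, f₅=4.938776, f₆=7.306122, f₇=10.
(h/2)·[f₀ + 2f₁ + 2f₂ + 2f₃ + 2f₄ + 2f₅ + 2f₆ + f₇] = 0.142857·(37.714286) = 5.3878.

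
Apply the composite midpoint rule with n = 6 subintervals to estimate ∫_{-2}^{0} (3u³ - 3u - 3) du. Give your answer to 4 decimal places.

-11.8333

h = (0 − (-2))/6 = 0.333333.
Midpoints m₁,…,m₆ = -1.833333, -1.5, -1.166667, -0.833333, -0.5, -0.166667.
f(m₁)=-15.986111, f(m₂)=-8.625, f(m₃)=-4.263889, f(m₄)=-2.236111, f(m₅)=-1.875, f(m₆)=-2.513889.
h·[f(m₁) + f(m₂) + f(m₃) + f(m₄) + f(m₅) + f(m₆)] = 0.333333·(-35.5) = -11.8333.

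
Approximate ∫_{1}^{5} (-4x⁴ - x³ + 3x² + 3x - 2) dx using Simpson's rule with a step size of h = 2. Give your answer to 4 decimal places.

h = (5 − 1)/2 = 2.
Nodes x₀,…,x₂ = 1, 3, 5.
f(x) = -4x⁴ - x³ + 3x² + 3x - 2: f₀=-1, f₁=-317, f₂=-2537.
(h/3)·[f₀ + 4f₁ + f₂] = 0.666667·(-3806) = -2537.3333.

-2537.3333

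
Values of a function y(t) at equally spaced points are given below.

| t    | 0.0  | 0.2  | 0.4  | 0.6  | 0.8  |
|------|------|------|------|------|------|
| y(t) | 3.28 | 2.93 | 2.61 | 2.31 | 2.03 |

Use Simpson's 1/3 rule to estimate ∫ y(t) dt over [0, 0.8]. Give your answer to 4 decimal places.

h = 0.2, n = 4.
(h/3)·[y₀ + 4y₁ + 2y₂ + 4y₃ + y₄] = 0.066667·(31.49) = 2.0993.

2.0993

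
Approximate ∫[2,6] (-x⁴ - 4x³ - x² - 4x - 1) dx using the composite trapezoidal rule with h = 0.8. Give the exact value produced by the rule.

-3031.35872

h = (6 − 2)/5 = 0.8.
Nodes x₀,…,x₅ = 2, 2.8, 3.6, 4.4, 5.2, 6.
f(x) = -x⁴ - 4x³ - x² - 4x - 1: f₀=-61, f₁=-169.3136, f₂=-382.9456, f₃=-753.5056, f₄=-1342.4336, f₅=-2221.
(h/2)·[f₀ + 2f₁ + 2f₂ + 2f₃ + 2f₄ + f₅] = 0.4·(-7578.3968) = -3031.35872.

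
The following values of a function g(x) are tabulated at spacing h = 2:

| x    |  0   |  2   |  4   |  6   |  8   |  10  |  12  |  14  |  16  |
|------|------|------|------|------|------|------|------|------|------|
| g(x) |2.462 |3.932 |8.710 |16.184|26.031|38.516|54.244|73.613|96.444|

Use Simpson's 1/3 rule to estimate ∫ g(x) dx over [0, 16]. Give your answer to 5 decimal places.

537.23733

h = 2, n = 8.
(h/3)·[y₀ + 4y₁ + 2y₂ + 4y₃ + 2y₄ + 4y₅ + 2y₆ + 4y₇ + y₈] = 0.666667·(805.856) = 537.23733.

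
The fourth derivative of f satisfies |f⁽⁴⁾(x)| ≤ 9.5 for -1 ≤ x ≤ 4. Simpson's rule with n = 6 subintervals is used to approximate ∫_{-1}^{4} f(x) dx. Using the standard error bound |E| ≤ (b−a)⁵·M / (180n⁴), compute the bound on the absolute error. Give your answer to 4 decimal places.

|E| ≤ (5)⁵·9.5 / (180·6⁴) = 29687.5/233280 = 0.1273.

0.1273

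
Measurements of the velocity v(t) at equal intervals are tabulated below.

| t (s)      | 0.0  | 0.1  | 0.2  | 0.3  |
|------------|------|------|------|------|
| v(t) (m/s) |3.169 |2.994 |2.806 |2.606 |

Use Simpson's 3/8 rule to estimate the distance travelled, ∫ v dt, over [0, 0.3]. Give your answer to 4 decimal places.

h = 0.1, n = 3.
(3h/8)·[y₀ + 3y₁ + 3y₂ + y₃] = 0.0375·(23.175) = 0.8691.

0.8691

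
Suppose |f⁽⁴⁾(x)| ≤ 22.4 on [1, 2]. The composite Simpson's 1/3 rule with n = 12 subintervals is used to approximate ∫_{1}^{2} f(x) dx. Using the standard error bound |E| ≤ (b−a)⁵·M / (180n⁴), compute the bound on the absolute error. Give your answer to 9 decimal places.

|E| ≤ (1)⁵·22.4 / (180·12⁴) = 22.4/3732480 = 0.000006001.

0.000006001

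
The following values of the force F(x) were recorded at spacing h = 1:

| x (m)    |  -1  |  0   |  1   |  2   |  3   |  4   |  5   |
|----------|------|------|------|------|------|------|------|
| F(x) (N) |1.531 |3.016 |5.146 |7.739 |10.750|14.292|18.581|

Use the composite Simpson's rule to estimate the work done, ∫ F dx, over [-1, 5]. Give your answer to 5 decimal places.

h = 1, n = 6.
(h/3)·[y₀ + 4y₁ + 2y₂ + 4y₃ + 2y₄ + 4y₅ + y₆] = 0.333333·(152.092) = 50.69733.

50.69733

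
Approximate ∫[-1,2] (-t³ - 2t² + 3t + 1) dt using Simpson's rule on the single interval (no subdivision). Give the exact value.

-2.25

S = (b−a)/6 · [f(-1) + 4f(0.5) + f(2)] = 0.5·[(-3) + 4·1.875 + (-9)] = -2.25.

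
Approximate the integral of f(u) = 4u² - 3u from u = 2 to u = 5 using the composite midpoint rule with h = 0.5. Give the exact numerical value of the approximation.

h = (5 − 2)/6 = 0.5.
Midpoints m₁,…,m₆ = 2.25, 2.75, 3.25, 3.75, 4.25, 4.75.
f(m₁)=13.5, f(m₂)=22, f(m₃)=32.5, f(m₄)=45, f(m₅)=59.5, f(m₆)=76.
h·[f(m₁) + f(m₂) + f(m₃) + f(m₄) + f(m₅) + f(m₆)] = 0.5·(248.5) = 124.25.

124.25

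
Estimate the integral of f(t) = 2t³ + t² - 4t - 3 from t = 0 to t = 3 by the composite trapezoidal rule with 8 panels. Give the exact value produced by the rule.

23.203125

h = (3 − 0)/8 = 0.375.
Nodes t₀,…,t₈ = 0, 0.375, 0.75, 1.125, 1.5, 1.875, 2.25, 2.625, 3.
f(t) = 2t³ + t² - 4t - 3: f₀=-3, f₁=-4.25390625, f₂=-4.59375, f₃=-3.38671875, f₄=0, f₅=6.19921875, f₆=15.84375, f₇=29.56640625, f₈=48.
(h/2)·[f₀ + 2f₁ + 2f₂ + 2f₃ + 2f₄ + 2f₅ + 2f₆ + 2f₇ + f₈] = 0.1875·(123.75) = 23.203125.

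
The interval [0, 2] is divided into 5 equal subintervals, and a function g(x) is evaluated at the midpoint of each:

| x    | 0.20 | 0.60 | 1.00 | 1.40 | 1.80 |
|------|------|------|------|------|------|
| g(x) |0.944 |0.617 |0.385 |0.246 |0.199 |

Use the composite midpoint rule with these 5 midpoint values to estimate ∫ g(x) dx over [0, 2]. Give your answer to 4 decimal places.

h = 0.4, n = 5.
h·[y(m₁) + y(m₂) + y(m₃) + y(m₄) + y(m₅)] = 0.4·(2.391) = 0.9564.

0.9564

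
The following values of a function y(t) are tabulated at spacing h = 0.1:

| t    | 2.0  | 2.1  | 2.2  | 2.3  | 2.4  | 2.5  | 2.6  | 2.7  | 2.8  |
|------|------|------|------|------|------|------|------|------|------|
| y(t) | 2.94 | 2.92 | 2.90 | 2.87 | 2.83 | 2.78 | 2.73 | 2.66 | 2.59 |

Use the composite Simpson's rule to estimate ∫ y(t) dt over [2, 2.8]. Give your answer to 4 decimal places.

2.2457

h = 0.1, n = 8.
(h/3)·[y₀ + 4y₁ + 2y₂ + 4y₃ + 2y₄ + 4y₅ + 2y₆ + 4y₇ + y₈] = 0.033333·(67.37) = 2.2457.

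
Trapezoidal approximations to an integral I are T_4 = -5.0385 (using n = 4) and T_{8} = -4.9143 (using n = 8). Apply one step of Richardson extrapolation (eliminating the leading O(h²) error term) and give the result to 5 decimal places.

-4.87290

R = (4·T_{8} − T_4) / 3 = (4·(-4.9143) − (-5.0385))/3 = (-14.6187)/3 = -4.87290.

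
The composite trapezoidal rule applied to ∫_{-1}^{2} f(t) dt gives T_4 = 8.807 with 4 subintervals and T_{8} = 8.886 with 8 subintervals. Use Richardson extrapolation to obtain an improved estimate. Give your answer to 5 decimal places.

8.91233

R = (4·T_{8} − T_4) / 3 = (4·8.886 − 8.807)/3 = (26.737)/3 = 8.91233.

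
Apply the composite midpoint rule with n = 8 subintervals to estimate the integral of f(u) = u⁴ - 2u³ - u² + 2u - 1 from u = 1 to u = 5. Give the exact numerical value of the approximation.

h = (5 − 1)/8 = 0.5.
Midpoints m₁,…,m₈ = 1.25, 1.75, 2.25, 2.75, 3.25, 3.75, 4.25, 4.75.
f(m₁)=-1.52734375, f(m₂)=-1.90234375, f(m₃)=1.28515625, f(m₄)=12.53515625, f(m₅)=37.84765625, f(m₆)=84.72265625, f(m₇)=162.16015625, f(m₈)=280.66015625.
h·[f(m₁) + f(m₂) + f(m₃) + f(m₄) + f(m₅) + f(m₆) + f(m₇) + f(m₈)] = 0.5·(575.78125) = 287.890625.

287.890625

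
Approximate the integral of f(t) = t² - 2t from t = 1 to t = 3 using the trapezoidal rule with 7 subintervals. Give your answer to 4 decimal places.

0.6939

h = (3 − 1)/7 = 0.285714.
Nodes t₀,…,t₇ = 1, 1.285714, 1.571429, 1.857143, 2.142857, 2.428571, 2.714286, 3.
f(t) = t² - 2t: f₀=-1, f₁=-0.918367, f₂=-0.673469, f₃=-0.265306, f₄=0.306122, f₅=1.040816, f₆=1.938776, f₇=3.
(h/2)·[f₀ + 2f₁ + 2f₂ + 2f₃ + 2f₄ + 2f₅ + 2f₆ + f₇] = 0.142857·(4.857143) = 0.6939.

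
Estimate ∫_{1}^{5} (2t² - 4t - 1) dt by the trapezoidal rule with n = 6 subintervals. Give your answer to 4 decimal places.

h = (5 − 1)/6 = 0.666667.
Nodes t₀,…,t₆ = 1, 1.666667, 2.333333, 3, 3.666667, 4.333333, 5.
f(t) = 2t² - 4t - 1: f₀=-3, f₁=-2.111111, f₂=0.555556, f₃=5, f₄=11.222222, f₅=19.222222, f₆=29.
(h/2)·[f₀ + 2f₁ + 2f₂ + 2f₃ + 2f₄ + 2f₅ + f₆] = 0.333333·(93.777778) = 31.2593.

31.2593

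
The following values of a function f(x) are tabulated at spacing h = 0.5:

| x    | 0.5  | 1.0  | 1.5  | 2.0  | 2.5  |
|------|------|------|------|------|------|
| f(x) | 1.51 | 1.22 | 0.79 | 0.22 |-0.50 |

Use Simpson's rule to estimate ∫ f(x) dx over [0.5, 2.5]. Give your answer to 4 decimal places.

1.3917

h = 0.5, n = 4.
(h/3)·[y₀ + 4y₁ + 2y₂ + 4y₃ + y₄] = 0.166667·(8.35) = 1.3917.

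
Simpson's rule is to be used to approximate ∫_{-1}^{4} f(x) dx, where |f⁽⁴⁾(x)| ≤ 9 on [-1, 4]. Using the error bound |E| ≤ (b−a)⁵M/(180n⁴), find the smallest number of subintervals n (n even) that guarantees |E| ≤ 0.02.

10

Need 28125/(180n⁴) ≤ 0.02.
n⁴ ≥ 28125/(180·0.02) = 7812.5 ⇒ n ≥ 9.4015, so the smallest even n is 10. (n must be even for Simpson's rule.)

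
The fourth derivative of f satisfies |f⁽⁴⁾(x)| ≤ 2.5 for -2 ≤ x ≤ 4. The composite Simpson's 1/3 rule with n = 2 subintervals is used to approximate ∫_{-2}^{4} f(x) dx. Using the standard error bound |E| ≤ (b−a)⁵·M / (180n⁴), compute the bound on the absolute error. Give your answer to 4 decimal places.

|E| ≤ (6)⁵·2.5 / (180·2⁴) = 19440/2880 = 6.7500.

6.7500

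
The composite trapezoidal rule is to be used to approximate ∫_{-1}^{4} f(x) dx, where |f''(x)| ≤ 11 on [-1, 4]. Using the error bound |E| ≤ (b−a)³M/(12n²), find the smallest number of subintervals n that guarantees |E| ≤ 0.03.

62

Need 1375/(12n²) ≤ 0.03.
n² ≥ 1375/(12·0.03) = 3819.44 ⇒ n ≥ 61.8017, so the smallest n is 62.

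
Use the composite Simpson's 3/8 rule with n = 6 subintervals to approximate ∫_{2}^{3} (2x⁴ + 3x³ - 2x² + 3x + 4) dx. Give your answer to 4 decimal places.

131.9838

h = (3 − 2)/6 = 0.166667.
Nodes x₀,…,x₆ = 2, 2.166667, 2.333333, 2.5, 2.666667, 2.833333, 3.
f(x) = 2x⁴ + 3x³ - 2x² + 3x + 4: f₀=58, f₁=75.700617, f₂=97.506173, f₃=124, f₄=155.802469, f₅=193.570988, f₆=238.
(3h/8)·[f₀ + 3f₁ + 3f₂ + 2f₃ + 3f₄ + 3f₅ + f₆] = 0.0625·(2111.740741) = 131.9838.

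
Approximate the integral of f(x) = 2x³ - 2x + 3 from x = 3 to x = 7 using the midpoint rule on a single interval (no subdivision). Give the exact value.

972

M = (b−a)·f(5) = 4·(243) = 972.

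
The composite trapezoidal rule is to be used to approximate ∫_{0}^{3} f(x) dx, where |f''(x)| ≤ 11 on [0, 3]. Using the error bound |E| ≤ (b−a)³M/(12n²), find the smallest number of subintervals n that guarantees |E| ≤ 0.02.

36

Need 297/(12n²) ≤ 0.02.
n² ≥ 297/(12·0.02) = 1237.5 ⇒ n ≥ 35.1781, so the smallest n is 36.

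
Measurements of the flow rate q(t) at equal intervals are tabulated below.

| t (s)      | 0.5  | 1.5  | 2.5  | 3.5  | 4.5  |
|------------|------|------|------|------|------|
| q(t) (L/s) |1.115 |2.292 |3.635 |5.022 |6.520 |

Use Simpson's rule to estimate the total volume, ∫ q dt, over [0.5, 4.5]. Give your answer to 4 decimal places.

h = 1, n = 4.
(h/3)·[y₀ + 4y₁ + 2y₂ + 4y₃ + y₄] = 0.333333·(44.161) = 14.7203.

14.7203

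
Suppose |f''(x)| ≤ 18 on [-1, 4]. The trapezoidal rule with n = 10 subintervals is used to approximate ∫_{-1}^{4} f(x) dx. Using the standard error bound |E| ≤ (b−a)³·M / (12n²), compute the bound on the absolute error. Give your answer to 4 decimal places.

1.8750

|E| ≤ (5)³·18 / (12·10²) = 2250/1200 = 1.8750.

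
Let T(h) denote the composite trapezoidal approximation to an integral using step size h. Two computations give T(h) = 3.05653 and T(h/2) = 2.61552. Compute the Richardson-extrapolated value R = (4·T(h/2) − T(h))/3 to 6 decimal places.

2.468517

R = (4·T(h/2) − T(h)) / 3 = (4·2.61552 − 3.05653)/3 = (7.40555)/3 = 2.468517.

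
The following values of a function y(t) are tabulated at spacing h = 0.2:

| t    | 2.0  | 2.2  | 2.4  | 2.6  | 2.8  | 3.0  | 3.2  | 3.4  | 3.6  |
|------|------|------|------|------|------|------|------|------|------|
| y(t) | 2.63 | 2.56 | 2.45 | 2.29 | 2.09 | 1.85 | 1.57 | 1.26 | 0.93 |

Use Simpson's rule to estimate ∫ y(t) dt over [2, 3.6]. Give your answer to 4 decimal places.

h = 0.2, n = 8.
(h/3)·[y₀ + 4y₁ + 2y₂ + 4y₃ + 2y₄ + 4y₅ + 2y₆ + 4y₇ + y₈] = 0.066667·(47.62) = 3.1747.

3.1747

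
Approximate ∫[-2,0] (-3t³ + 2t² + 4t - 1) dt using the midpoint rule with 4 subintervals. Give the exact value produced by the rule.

h = (0 − (-2))/4 = 0.5.
Midpoints m₁,…,m₄ = -1.75, -1.25, -0.75, -0.25.
f(m₁)=14.203125, f(m₂)=2.984375, f(m₃)=-1.609375, f(m₄)=-1.828125.
h·[f(m₁) + f(m₂) + f(m₃) + f(m₄)] = 0.5·(13.75) = 6.875.

6.875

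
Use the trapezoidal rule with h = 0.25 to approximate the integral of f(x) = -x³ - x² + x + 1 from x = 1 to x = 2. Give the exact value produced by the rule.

-3.640625

h = (2 − 1)/4 = 0.25.
Nodes x₀,…,x₄ = 1, 1.25, 1.5, 1.75, 2.
f(x) = -x³ - x² + x + 1: f₀=0, f₁=-1.265625, f₂=-3.125, f₃=-5.671875, f₄=-9.
(h/2)·[f₀ + 2f₁ + 2f₂ + 2f₃ + f₄] = 0.125·(-29.125) = -3.640625.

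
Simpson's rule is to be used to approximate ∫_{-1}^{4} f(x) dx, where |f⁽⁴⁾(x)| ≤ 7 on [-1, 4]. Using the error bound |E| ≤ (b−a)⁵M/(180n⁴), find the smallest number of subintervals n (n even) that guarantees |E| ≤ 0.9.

Need 21875/(180n⁴) ≤ 0.9.
n⁴ ≥ 21875/(180·0.9) = 135.031 ⇒ n ≥ 3.4089, so the smallest even n is 4. (n must be even for Simpson's rule.)

4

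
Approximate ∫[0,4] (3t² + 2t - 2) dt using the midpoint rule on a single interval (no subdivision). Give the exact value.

56

M = (b−a)·f(2) = 4·(14) = 56.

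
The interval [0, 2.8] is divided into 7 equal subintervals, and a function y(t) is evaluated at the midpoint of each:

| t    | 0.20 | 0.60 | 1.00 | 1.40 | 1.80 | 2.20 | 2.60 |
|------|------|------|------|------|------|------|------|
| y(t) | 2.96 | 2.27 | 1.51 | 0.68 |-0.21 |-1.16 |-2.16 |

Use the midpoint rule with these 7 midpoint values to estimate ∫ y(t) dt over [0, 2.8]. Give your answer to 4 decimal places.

h = 0.4, n = 7.
h·[y(m₁) + y(m₂) + y(m₃) + y(m₄) + y(m₅) + y(m₆) + y(m₇)] = 0.4·(3.89) = 1.5560.

1.5560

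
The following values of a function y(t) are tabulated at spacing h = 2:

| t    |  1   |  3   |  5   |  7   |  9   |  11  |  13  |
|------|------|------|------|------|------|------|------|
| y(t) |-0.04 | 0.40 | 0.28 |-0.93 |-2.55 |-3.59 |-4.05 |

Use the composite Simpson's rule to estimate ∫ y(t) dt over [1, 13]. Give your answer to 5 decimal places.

h = 2, n = 6.
(h/3)·[y₀ + 4y₁ + 2y₂ + 4y₃ + 2y₄ + 4y₅ + y₆] = 0.666667·(-25.11) = -16.74000.

-16.74000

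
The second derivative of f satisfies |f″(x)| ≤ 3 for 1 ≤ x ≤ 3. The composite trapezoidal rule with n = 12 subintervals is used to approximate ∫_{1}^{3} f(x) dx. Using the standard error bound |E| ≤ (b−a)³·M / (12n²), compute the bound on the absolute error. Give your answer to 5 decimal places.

|E| ≤ (2)³·3 / (12·12²) = 24/1728 = 0.01389.

0.01389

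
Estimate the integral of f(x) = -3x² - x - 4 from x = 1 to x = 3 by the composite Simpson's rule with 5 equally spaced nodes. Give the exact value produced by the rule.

-38

h = (3 − 1)/4 = 0.5.
Nodes x₀,…,x₄ = 1, 1.5, 2, 2.5, 3.
f(x) = -3x² - x - 4: f₀=-8, f₁=-12.25, f₂=-18, f₃=-25.25, f₄=-34.
(h/3)·[f₀ + 4f₁ + 2f₂ + 4f₃ + f₄] = 0.166667·(-228) = -38.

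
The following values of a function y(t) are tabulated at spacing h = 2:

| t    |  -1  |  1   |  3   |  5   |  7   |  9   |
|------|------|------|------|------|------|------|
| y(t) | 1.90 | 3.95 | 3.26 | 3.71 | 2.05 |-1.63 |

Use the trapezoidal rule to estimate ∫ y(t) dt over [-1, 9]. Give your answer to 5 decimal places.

h = 2, n = 5.
(h/2)·[y₀ + 2y₁ + 2y₂ + 2y₃ + 2y₄ + y₅] = 1·(26.21) = 26.21000.

26.21000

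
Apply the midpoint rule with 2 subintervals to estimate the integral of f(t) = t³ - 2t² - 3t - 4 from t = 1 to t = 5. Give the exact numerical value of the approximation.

12

h = (5 − 1)/2 = 2.
Midpoints m₁,…,m₂ = 2, 4.
f(m₁)=-10, f(m₂)=16.
h·[f(m₁) + f(m₂)] = 2·(6) = 12.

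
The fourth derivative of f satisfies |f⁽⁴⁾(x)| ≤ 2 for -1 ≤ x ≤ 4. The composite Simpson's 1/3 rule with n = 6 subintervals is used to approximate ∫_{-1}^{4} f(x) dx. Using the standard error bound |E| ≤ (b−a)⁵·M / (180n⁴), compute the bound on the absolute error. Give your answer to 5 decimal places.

|E| ≤ (5)⁵·2 / (180·6⁴) = 6250/233280 = 0.02679.

0.02679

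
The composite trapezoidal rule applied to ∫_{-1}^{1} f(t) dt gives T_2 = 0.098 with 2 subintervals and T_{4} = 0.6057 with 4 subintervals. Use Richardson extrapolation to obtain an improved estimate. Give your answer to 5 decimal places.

0.77493

R = (4·T_{4} − T_2) / 3 = (4·0.6057 − 0.098)/3 = (2.3248)/3 = 0.77493.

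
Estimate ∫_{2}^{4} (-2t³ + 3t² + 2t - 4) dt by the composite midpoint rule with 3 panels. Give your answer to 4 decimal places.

-58.8889

h = (4 − 2)/3 = 0.666667.
Midpoints m₁,…,m₃ = 2.333333, 3, 3.666667.
f(m₁)=-8.407407, f(m₂)=-25, f(m₃)=-54.925926.
h·[f(m₁) + f(m₂) + f(m₃)] = 0.666667·(-88.333333) = -58.8889.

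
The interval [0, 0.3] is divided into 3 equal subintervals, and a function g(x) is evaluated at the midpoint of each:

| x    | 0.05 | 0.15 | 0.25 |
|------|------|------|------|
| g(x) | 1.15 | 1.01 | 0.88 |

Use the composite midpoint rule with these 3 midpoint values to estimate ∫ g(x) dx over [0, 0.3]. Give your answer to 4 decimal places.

0.3040

h = 0.1, n = 3.
h·[y(m₁) + y(m₂) + y(m₃)] = 0.1·(3.04) = 0.3040.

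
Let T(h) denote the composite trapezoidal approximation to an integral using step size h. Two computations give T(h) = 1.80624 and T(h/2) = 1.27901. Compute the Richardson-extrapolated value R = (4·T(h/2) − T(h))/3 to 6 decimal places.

R = (4·T(h/2) − T(h)) / 3 = (4·1.27901 − 1.80624)/3 = (3.30980)/3 = 1.103267.

1.103267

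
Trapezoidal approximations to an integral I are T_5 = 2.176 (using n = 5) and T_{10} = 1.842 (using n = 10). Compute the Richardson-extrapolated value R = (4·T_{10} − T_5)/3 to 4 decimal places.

R = (4·T_{10} − T_5) / 3 = (4·1.842 − 2.176)/3 = (5.192)/3 = 1.7307.

1.7307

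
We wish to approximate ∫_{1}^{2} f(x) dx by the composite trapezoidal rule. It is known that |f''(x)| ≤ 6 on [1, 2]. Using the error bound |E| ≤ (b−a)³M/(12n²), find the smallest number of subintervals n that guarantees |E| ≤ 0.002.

16

Need 6/(12n²) ≤ 0.002.
n² ≥ 6/(12·0.002) = 250 ⇒ n ≥ 15.8114, so the smallest n is 16.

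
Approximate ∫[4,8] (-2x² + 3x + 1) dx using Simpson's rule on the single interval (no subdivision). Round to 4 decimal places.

-222.6667

S = (b−a)/6 · [f(4) + 4f(6) + f(8)] = 0.666667·[(-19) + 4·(-53) + (-103)] = -222.6667.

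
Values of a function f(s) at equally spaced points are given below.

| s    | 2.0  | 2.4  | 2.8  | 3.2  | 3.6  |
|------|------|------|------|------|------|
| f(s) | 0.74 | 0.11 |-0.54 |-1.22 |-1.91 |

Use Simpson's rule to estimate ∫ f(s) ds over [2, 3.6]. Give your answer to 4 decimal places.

h = 0.4, n = 4.
(h/3)·[y₀ + 4y₁ + 2y₂ + 4y₃ + y₄] = 0.133333·(-6.69) = -0.8920.

-0.8920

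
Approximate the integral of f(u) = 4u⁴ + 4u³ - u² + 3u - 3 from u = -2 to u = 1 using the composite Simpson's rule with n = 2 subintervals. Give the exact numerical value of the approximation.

3

h = (1 − (-2))/2 = 1.5.
Nodes u₀,…,u₂ = -2, -0.5, 1.
f(u) = 4u⁴ + 4u³ - u² + 3u - 3: f₀=19, f₁=-5, f₂=7.
(h/3)·[f₀ + 4f₁ + f₂] = 0.5·(6) = 3.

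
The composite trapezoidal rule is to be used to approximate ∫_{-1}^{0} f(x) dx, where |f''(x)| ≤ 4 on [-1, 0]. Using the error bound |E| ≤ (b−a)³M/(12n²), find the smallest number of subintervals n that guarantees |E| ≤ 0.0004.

29

Need 4/(12n²) ≤ 0.0004.
n² ≥ 4/(12·0.0004) = 833.333 ⇒ n ≥ 28.8675, so the smallest n is 29.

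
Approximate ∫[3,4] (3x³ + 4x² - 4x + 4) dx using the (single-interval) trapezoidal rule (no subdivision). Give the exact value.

176.5

T = (b−a)/2 · [f(3) + f(4)] = 0.5·[109 + 244] = 176.5.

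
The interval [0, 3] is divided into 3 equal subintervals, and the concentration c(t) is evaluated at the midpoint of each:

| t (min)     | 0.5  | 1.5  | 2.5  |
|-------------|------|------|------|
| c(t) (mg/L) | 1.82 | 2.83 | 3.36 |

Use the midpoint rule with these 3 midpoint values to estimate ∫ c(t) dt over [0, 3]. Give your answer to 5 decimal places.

h = 1, n = 3.
h·[y(m₁) + y(m₂) + y(m₃)] = 1·(8.01) = 8.01000.

8.01000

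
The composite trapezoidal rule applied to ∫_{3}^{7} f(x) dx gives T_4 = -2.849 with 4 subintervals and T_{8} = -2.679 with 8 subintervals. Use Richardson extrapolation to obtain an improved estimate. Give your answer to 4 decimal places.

R = (4·T_{8} − T_4) / 3 = (4·(-2.679) − (-2.849))/3 = (-7.867)/3 = -2.6223.

-2.6223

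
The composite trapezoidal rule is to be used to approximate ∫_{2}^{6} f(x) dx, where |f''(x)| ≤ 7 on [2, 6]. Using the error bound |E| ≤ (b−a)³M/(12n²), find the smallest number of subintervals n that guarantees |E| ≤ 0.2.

Need 448/(12n²) ≤ 0.2.
n² ≥ 448/(12·0.2) = 186.667 ⇒ n ≥ 13.6626, so the smallest n is 14.

14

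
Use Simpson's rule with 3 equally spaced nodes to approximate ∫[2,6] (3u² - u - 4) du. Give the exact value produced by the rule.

h = (6 − 2)/2 = 2.
Nodes u₀,…,u₂ = 2, 4, 6.
f(u) = 3u² - u - 4: f₀=6, f₁=40, f₂=98.
(h/3)·[f₀ + 4f₁ + f₂] = 0.666667·(264) = 176.

176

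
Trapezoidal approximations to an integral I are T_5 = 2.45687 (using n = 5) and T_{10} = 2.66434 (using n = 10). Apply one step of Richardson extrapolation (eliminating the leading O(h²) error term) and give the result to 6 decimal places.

2.733497

R = (4·T_{10} − T_5) / 3 = (4·2.66434 − 2.45687)/3 = (8.20049)/3 = 2.733497.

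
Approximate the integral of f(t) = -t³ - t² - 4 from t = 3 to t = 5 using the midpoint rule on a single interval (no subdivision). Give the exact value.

-168

M = (b−a)·f(4) = 2·(-84) = -168.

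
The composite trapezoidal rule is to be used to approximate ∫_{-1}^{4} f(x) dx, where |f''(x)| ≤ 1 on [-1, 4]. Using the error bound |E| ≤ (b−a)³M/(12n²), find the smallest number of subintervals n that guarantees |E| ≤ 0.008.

Need 125/(12n²) ≤ 0.008.
n² ≥ 125/(12·0.008) = 1302.08 ⇒ n ≥ 36.0844, so the smallest n is 37.

37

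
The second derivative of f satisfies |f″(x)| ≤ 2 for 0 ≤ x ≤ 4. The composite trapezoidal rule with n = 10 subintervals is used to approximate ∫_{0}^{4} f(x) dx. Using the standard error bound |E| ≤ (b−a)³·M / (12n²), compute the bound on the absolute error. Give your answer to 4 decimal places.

|E| ≤ (4)³·2 / (12·10²) = 128/1200 = 0.1067.

0.1067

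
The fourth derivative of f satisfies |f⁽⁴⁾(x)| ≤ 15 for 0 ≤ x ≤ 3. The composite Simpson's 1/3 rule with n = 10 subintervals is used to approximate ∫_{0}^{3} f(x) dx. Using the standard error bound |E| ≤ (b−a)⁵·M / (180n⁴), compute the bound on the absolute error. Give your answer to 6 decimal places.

0.002025

|E| ≤ (3)⁵·15 / (180·10⁴) = 3645/1800000 = 0.002025.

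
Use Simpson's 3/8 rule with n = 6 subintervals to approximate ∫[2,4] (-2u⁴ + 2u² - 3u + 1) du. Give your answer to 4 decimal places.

h = (4 − 2)/6 = 0.333333.
Nodes u₀,…,u₆ = 2, 2.333333, 2.666667, 3, 3.333333, 3.666667, 4.
f(u) = -2u⁴ + 2u² - 3u + 1: f₀=-29, f₁=-54.395062, f₂=-93.913580, f₃=-152, f₄=-233.691358, f₅=-344.617284, f₆=-491.
(3h/8)·[f₀ + 3f₁ + 3f₂ + 2f₃ + 3f₄ + 3f₅ + f₆] = 0.125·(-3003.851852) = -375.4815.

-375.4815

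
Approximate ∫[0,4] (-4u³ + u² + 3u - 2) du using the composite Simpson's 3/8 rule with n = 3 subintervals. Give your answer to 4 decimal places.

h = (4 − 0)/3 = 1.333333.
Nodes u₀,…,u₃ = 0, 1.333333, 2.666667, 4.
f(u) = -4u³ + u² + 3u - 2: f₀=-2, f₁=-5.703704, f₂=-62.740741, f₃=-230.
(3h/8)·[f₀ + 3f₁ + 3f₂ + f₃] = 0.5·(-437.333333) = -218.6667.

-218.6667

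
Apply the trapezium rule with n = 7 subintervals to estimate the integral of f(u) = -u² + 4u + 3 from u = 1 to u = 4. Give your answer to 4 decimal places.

17.9082

h = (4 − 1)/7 = 0.428571.
Nodes u₀,…,u₇ = 1, 1.428571, 1.857143, 2.285714, 2.714286, 3.142857, 3.571429, 4.
f(u) = -u² + 4u + 3: f₀=6, f₁=6.673469, f₂=6.979592, f₃=6.918367, f₄=6.489796, f₅=5.693878, f₆=4.530612, f₇=3.
(h/2)·[f₀ + 2f₁ + 2f₂ + 2f₃ + 2f₄ + 2f₅ + 2f₆ + f₇] = 0.214286·(83.571429) = 17.9082.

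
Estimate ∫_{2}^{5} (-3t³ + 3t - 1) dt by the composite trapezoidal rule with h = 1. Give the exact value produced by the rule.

-444

h = (5 − 2)/3 = 1.
Nodes t₀,…,t₃ = 2, 3, 4, 5.
f(t) = -3t³ + 3t - 1: f₀=-19, f₁=-73, f₂=-181, f₃=-361.
(h/2)·[f₀ + 2f₁ + 2f₂ + f₃] = 0.5·(-888) = -444.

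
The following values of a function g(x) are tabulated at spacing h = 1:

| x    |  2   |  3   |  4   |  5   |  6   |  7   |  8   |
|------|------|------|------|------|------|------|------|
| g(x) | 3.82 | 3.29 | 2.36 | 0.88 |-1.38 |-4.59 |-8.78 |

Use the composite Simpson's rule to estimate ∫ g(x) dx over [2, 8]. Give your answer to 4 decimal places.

-1.5600

h = 1, n = 6.
(h/3)·[y₀ + 4y₁ + 2y₂ + 4y₃ + 2y₄ + 4y₅ + y₆] = 0.333333·(-4.68) = -1.5600.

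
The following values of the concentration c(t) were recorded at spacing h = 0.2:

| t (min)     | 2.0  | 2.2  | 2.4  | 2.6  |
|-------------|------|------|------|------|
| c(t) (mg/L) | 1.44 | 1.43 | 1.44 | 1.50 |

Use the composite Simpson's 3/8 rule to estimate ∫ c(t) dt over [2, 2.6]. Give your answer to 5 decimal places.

h = 0.2, n = 3.
(3h/8)·[y₀ + 3y₁ + 3y₂ + y₃] = 0.075·(11.55) = 0.86625.

0.86625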